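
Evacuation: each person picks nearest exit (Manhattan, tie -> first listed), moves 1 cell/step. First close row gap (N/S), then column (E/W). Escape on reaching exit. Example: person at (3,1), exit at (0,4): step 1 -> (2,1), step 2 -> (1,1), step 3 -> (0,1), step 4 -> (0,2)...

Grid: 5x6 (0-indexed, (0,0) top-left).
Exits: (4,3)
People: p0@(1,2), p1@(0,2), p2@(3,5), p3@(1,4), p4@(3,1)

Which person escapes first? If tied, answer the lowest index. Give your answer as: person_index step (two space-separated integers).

Step 1: p0:(1,2)->(2,2) | p1:(0,2)->(1,2) | p2:(3,5)->(4,5) | p3:(1,4)->(2,4) | p4:(3,1)->(4,1)
Step 2: p0:(2,2)->(3,2) | p1:(1,2)->(2,2) | p2:(4,5)->(4,4) | p3:(2,4)->(3,4) | p4:(4,1)->(4,2)
Step 3: p0:(3,2)->(4,2) | p1:(2,2)->(3,2) | p2:(4,4)->(4,3)->EXIT | p3:(3,4)->(4,4) | p4:(4,2)->(4,3)->EXIT
Step 4: p0:(4,2)->(4,3)->EXIT | p1:(3,2)->(4,2) | p2:escaped | p3:(4,4)->(4,3)->EXIT | p4:escaped
Step 5: p0:escaped | p1:(4,2)->(4,3)->EXIT | p2:escaped | p3:escaped | p4:escaped
Exit steps: [4, 5, 3, 4, 3]
First to escape: p2 at step 3

Answer: 2 3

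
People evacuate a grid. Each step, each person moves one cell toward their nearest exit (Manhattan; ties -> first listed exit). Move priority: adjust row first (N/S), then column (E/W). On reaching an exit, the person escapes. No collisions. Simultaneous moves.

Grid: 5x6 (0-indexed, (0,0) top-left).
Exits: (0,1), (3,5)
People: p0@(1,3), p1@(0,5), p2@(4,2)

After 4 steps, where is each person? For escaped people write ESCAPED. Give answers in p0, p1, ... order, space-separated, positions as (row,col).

Step 1: p0:(1,3)->(0,3) | p1:(0,5)->(1,5) | p2:(4,2)->(3,2)
Step 2: p0:(0,3)->(0,2) | p1:(1,5)->(2,5) | p2:(3,2)->(3,3)
Step 3: p0:(0,2)->(0,1)->EXIT | p1:(2,5)->(3,5)->EXIT | p2:(3,3)->(3,4)
Step 4: p0:escaped | p1:escaped | p2:(3,4)->(3,5)->EXIT

ESCAPED ESCAPED ESCAPED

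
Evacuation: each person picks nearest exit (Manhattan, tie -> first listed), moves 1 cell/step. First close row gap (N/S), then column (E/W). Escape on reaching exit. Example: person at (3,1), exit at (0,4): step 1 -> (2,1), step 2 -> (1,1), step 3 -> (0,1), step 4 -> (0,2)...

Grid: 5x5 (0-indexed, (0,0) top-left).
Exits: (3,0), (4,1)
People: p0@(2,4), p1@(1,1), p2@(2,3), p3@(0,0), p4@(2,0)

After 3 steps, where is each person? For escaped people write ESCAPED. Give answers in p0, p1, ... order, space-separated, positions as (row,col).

Step 1: p0:(2,4)->(3,4) | p1:(1,1)->(2,1) | p2:(2,3)->(3,3) | p3:(0,0)->(1,0) | p4:(2,0)->(3,0)->EXIT
Step 2: p0:(3,4)->(3,3) | p1:(2,1)->(3,1) | p2:(3,3)->(3,2) | p3:(1,0)->(2,0) | p4:escaped
Step 3: p0:(3,3)->(3,2) | p1:(3,1)->(3,0)->EXIT | p2:(3,2)->(3,1) | p3:(2,0)->(3,0)->EXIT | p4:escaped

(3,2) ESCAPED (3,1) ESCAPED ESCAPED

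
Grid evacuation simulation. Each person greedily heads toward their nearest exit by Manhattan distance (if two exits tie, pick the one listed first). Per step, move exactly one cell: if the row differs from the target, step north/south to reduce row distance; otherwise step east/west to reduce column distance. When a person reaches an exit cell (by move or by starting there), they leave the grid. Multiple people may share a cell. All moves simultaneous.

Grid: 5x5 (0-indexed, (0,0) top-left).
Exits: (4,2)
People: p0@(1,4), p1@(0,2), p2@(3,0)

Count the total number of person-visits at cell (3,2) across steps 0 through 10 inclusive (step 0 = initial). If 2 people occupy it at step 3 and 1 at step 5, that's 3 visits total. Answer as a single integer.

Step 0: p0@(1,4) p1@(0,2) p2@(3,0) -> at (3,2): 0 [-], cum=0
Step 1: p0@(2,4) p1@(1,2) p2@(4,0) -> at (3,2): 0 [-], cum=0
Step 2: p0@(3,4) p1@(2,2) p2@(4,1) -> at (3,2): 0 [-], cum=0
Step 3: p0@(4,4) p1@(3,2) p2@ESC -> at (3,2): 1 [p1], cum=1
Step 4: p0@(4,3) p1@ESC p2@ESC -> at (3,2): 0 [-], cum=1
Step 5: p0@ESC p1@ESC p2@ESC -> at (3,2): 0 [-], cum=1
Total visits = 1

Answer: 1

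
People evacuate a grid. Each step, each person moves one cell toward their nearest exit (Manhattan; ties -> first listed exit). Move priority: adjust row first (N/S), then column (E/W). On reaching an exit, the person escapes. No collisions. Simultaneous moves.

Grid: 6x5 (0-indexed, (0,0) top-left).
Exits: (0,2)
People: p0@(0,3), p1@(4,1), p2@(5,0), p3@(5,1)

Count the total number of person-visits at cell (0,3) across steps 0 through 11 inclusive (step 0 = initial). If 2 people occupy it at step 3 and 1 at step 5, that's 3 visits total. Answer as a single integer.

Answer: 1

Derivation:
Step 0: p0@(0,3) p1@(4,1) p2@(5,0) p3@(5,1) -> at (0,3): 1 [p0], cum=1
Step 1: p0@ESC p1@(3,1) p2@(4,0) p3@(4,1) -> at (0,3): 0 [-], cum=1
Step 2: p0@ESC p1@(2,1) p2@(3,0) p3@(3,1) -> at (0,3): 0 [-], cum=1
Step 3: p0@ESC p1@(1,1) p2@(2,0) p3@(2,1) -> at (0,3): 0 [-], cum=1
Step 4: p0@ESC p1@(0,1) p2@(1,0) p3@(1,1) -> at (0,3): 0 [-], cum=1
Step 5: p0@ESC p1@ESC p2@(0,0) p3@(0,1) -> at (0,3): 0 [-], cum=1
Step 6: p0@ESC p1@ESC p2@(0,1) p3@ESC -> at (0,3): 0 [-], cum=1
Step 7: p0@ESC p1@ESC p2@ESC p3@ESC -> at (0,3): 0 [-], cum=1
Total visits = 1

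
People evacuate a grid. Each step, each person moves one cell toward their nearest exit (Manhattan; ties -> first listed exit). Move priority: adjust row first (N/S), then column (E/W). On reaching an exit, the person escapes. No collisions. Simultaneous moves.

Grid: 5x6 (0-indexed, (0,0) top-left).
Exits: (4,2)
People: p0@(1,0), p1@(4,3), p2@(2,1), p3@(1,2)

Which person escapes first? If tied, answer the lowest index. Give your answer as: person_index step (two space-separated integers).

Answer: 1 1

Derivation:
Step 1: p0:(1,0)->(2,0) | p1:(4,3)->(4,2)->EXIT | p2:(2,1)->(3,1) | p3:(1,2)->(2,2)
Step 2: p0:(2,0)->(3,0) | p1:escaped | p2:(3,1)->(4,1) | p3:(2,2)->(3,2)
Step 3: p0:(3,0)->(4,0) | p1:escaped | p2:(4,1)->(4,2)->EXIT | p3:(3,2)->(4,2)->EXIT
Step 4: p0:(4,0)->(4,1) | p1:escaped | p2:escaped | p3:escaped
Step 5: p0:(4,1)->(4,2)->EXIT | p1:escaped | p2:escaped | p3:escaped
Exit steps: [5, 1, 3, 3]
First to escape: p1 at step 1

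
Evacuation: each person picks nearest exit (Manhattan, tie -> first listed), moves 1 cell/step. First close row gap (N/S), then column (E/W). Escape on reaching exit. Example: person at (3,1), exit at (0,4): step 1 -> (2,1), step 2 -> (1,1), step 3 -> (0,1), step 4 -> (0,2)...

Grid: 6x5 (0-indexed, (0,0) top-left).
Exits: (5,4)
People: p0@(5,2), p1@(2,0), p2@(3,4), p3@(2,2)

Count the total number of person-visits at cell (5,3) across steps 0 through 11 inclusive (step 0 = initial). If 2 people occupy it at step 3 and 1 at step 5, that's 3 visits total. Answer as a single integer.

Step 0: p0@(5,2) p1@(2,0) p2@(3,4) p3@(2,2) -> at (5,3): 0 [-], cum=0
Step 1: p0@(5,3) p1@(3,0) p2@(4,4) p3@(3,2) -> at (5,3): 1 [p0], cum=1
Step 2: p0@ESC p1@(4,0) p2@ESC p3@(4,2) -> at (5,3): 0 [-], cum=1
Step 3: p0@ESC p1@(5,0) p2@ESC p3@(5,2) -> at (5,3): 0 [-], cum=1
Step 4: p0@ESC p1@(5,1) p2@ESC p3@(5,3) -> at (5,3): 1 [p3], cum=2
Step 5: p0@ESC p1@(5,2) p2@ESC p3@ESC -> at (5,3): 0 [-], cum=2
Step 6: p0@ESC p1@(5,3) p2@ESC p3@ESC -> at (5,3): 1 [p1], cum=3
Step 7: p0@ESC p1@ESC p2@ESC p3@ESC -> at (5,3): 0 [-], cum=3
Total visits = 3

Answer: 3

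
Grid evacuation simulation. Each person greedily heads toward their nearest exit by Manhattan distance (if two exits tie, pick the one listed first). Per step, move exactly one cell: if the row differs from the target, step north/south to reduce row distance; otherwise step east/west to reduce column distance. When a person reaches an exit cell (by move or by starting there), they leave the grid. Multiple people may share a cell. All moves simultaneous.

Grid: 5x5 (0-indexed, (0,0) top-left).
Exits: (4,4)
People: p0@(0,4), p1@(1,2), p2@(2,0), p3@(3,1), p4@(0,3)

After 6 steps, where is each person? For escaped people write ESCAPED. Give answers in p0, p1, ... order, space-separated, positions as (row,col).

Step 1: p0:(0,4)->(1,4) | p1:(1,2)->(2,2) | p2:(2,0)->(3,0) | p3:(3,1)->(4,1) | p4:(0,3)->(1,3)
Step 2: p0:(1,4)->(2,4) | p1:(2,2)->(3,2) | p2:(3,0)->(4,0) | p3:(4,1)->(4,2) | p4:(1,3)->(2,3)
Step 3: p0:(2,4)->(3,4) | p1:(3,2)->(4,2) | p2:(4,0)->(4,1) | p3:(4,2)->(4,3) | p4:(2,3)->(3,3)
Step 4: p0:(3,4)->(4,4)->EXIT | p1:(4,2)->(4,3) | p2:(4,1)->(4,2) | p3:(4,3)->(4,4)->EXIT | p4:(3,3)->(4,3)
Step 5: p0:escaped | p1:(4,3)->(4,4)->EXIT | p2:(4,2)->(4,3) | p3:escaped | p4:(4,3)->(4,4)->EXIT
Step 6: p0:escaped | p1:escaped | p2:(4,3)->(4,4)->EXIT | p3:escaped | p4:escaped

ESCAPED ESCAPED ESCAPED ESCAPED ESCAPED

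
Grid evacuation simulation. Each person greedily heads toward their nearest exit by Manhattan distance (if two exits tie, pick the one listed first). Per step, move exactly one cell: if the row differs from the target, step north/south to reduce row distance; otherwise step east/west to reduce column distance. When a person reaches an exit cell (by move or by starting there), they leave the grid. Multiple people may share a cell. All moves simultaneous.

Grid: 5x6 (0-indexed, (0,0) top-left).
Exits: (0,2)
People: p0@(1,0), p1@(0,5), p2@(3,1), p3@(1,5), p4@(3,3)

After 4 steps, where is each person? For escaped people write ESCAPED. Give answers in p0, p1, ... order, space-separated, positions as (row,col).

Step 1: p0:(1,0)->(0,0) | p1:(0,5)->(0,4) | p2:(3,1)->(2,1) | p3:(1,5)->(0,5) | p4:(3,3)->(2,3)
Step 2: p0:(0,0)->(0,1) | p1:(0,4)->(0,3) | p2:(2,1)->(1,1) | p3:(0,5)->(0,4) | p4:(2,3)->(1,3)
Step 3: p0:(0,1)->(0,2)->EXIT | p1:(0,3)->(0,2)->EXIT | p2:(1,1)->(0,1) | p3:(0,4)->(0,3) | p4:(1,3)->(0,3)
Step 4: p0:escaped | p1:escaped | p2:(0,1)->(0,2)->EXIT | p3:(0,3)->(0,2)->EXIT | p4:(0,3)->(0,2)->EXIT

ESCAPED ESCAPED ESCAPED ESCAPED ESCAPED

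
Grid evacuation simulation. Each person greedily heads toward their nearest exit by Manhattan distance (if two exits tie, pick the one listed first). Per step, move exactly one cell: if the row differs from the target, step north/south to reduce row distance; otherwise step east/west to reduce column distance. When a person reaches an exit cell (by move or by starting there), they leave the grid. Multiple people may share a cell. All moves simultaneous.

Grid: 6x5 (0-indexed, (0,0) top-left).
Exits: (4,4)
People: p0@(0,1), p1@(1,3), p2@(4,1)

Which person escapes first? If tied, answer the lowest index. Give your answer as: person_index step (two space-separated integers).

Answer: 2 3

Derivation:
Step 1: p0:(0,1)->(1,1) | p1:(1,3)->(2,3) | p2:(4,1)->(4,2)
Step 2: p0:(1,1)->(2,1) | p1:(2,3)->(3,3) | p2:(4,2)->(4,3)
Step 3: p0:(2,1)->(3,1) | p1:(3,3)->(4,3) | p2:(4,3)->(4,4)->EXIT
Step 4: p0:(3,1)->(4,1) | p1:(4,3)->(4,4)->EXIT | p2:escaped
Step 5: p0:(4,1)->(4,2) | p1:escaped | p2:escaped
Step 6: p0:(4,2)->(4,3) | p1:escaped | p2:escaped
Step 7: p0:(4,3)->(4,4)->EXIT | p1:escaped | p2:escaped
Exit steps: [7, 4, 3]
First to escape: p2 at step 3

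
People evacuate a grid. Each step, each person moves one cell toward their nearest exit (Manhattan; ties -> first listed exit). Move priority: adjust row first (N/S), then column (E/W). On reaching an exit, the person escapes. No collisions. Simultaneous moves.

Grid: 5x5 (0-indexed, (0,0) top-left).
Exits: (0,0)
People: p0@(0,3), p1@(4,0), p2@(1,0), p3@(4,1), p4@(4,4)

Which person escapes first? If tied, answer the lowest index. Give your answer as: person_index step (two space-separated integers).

Step 1: p0:(0,3)->(0,2) | p1:(4,0)->(3,0) | p2:(1,0)->(0,0)->EXIT | p3:(4,1)->(3,1) | p4:(4,4)->(3,4)
Step 2: p0:(0,2)->(0,1) | p1:(3,0)->(2,0) | p2:escaped | p3:(3,1)->(2,1) | p4:(3,4)->(2,4)
Step 3: p0:(0,1)->(0,0)->EXIT | p1:(2,0)->(1,0) | p2:escaped | p3:(2,1)->(1,1) | p4:(2,4)->(1,4)
Step 4: p0:escaped | p1:(1,0)->(0,0)->EXIT | p2:escaped | p3:(1,1)->(0,1) | p4:(1,4)->(0,4)
Step 5: p0:escaped | p1:escaped | p2:escaped | p3:(0,1)->(0,0)->EXIT | p4:(0,4)->(0,3)
Step 6: p0:escaped | p1:escaped | p2:escaped | p3:escaped | p4:(0,3)->(0,2)
Step 7: p0:escaped | p1:escaped | p2:escaped | p3:escaped | p4:(0,2)->(0,1)
Step 8: p0:escaped | p1:escaped | p2:escaped | p3:escaped | p4:(0,1)->(0,0)->EXIT
Exit steps: [3, 4, 1, 5, 8]
First to escape: p2 at step 1

Answer: 2 1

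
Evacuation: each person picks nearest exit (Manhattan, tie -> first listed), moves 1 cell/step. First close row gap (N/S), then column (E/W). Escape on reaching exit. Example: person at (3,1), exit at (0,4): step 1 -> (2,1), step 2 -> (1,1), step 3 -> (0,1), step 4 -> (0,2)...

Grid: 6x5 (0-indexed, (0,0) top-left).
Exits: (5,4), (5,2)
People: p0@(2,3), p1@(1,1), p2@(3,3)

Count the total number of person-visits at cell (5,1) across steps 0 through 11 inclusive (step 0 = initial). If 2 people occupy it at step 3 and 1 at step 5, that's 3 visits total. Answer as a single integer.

Step 0: p0@(2,3) p1@(1,1) p2@(3,3) -> at (5,1): 0 [-], cum=0
Step 1: p0@(3,3) p1@(2,1) p2@(4,3) -> at (5,1): 0 [-], cum=0
Step 2: p0@(4,3) p1@(3,1) p2@(5,3) -> at (5,1): 0 [-], cum=0
Step 3: p0@(5,3) p1@(4,1) p2@ESC -> at (5,1): 0 [-], cum=0
Step 4: p0@ESC p1@(5,1) p2@ESC -> at (5,1): 1 [p1], cum=1
Step 5: p0@ESC p1@ESC p2@ESC -> at (5,1): 0 [-], cum=1
Total visits = 1

Answer: 1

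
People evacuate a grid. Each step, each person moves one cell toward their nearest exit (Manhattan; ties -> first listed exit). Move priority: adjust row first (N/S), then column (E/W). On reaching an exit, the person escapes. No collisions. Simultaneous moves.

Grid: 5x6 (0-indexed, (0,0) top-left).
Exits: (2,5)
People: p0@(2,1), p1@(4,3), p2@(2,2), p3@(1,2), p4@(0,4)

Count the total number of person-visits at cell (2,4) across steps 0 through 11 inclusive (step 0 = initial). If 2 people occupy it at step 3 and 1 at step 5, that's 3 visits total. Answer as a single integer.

Answer: 5

Derivation:
Step 0: p0@(2,1) p1@(4,3) p2@(2,2) p3@(1,2) p4@(0,4) -> at (2,4): 0 [-], cum=0
Step 1: p0@(2,2) p1@(3,3) p2@(2,3) p3@(2,2) p4@(1,4) -> at (2,4): 0 [-], cum=0
Step 2: p0@(2,3) p1@(2,3) p2@(2,4) p3@(2,3) p4@(2,4) -> at (2,4): 2 [p2,p4], cum=2
Step 3: p0@(2,4) p1@(2,4) p2@ESC p3@(2,4) p4@ESC -> at (2,4): 3 [p0,p1,p3], cum=5
Step 4: p0@ESC p1@ESC p2@ESC p3@ESC p4@ESC -> at (2,4): 0 [-], cum=5
Total visits = 5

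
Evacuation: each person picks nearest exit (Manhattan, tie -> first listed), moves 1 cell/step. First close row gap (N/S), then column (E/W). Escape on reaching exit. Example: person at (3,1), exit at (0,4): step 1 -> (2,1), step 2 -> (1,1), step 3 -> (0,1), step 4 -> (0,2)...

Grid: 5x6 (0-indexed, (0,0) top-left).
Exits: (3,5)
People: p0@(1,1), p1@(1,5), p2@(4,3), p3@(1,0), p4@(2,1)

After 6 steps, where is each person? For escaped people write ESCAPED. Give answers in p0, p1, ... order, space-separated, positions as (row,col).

Step 1: p0:(1,1)->(2,1) | p1:(1,5)->(2,5) | p2:(4,3)->(3,3) | p3:(1,0)->(2,0) | p4:(2,1)->(3,1)
Step 2: p0:(2,1)->(3,1) | p1:(2,5)->(3,5)->EXIT | p2:(3,3)->(3,4) | p3:(2,0)->(3,0) | p4:(3,1)->(3,2)
Step 3: p0:(3,1)->(3,2) | p1:escaped | p2:(3,4)->(3,5)->EXIT | p3:(3,0)->(3,1) | p4:(3,2)->(3,3)
Step 4: p0:(3,2)->(3,3) | p1:escaped | p2:escaped | p3:(3,1)->(3,2) | p4:(3,3)->(3,4)
Step 5: p0:(3,3)->(3,4) | p1:escaped | p2:escaped | p3:(3,2)->(3,3) | p4:(3,4)->(3,5)->EXIT
Step 6: p0:(3,4)->(3,5)->EXIT | p1:escaped | p2:escaped | p3:(3,3)->(3,4) | p4:escaped

ESCAPED ESCAPED ESCAPED (3,4) ESCAPED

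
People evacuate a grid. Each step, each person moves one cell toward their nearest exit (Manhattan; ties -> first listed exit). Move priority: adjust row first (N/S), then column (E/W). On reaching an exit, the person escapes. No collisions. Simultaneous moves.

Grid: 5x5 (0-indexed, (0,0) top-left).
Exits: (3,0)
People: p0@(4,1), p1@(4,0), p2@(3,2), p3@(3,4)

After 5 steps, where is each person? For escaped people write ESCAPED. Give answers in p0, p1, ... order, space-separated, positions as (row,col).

Step 1: p0:(4,1)->(3,1) | p1:(4,0)->(3,0)->EXIT | p2:(3,2)->(3,1) | p3:(3,4)->(3,3)
Step 2: p0:(3,1)->(3,0)->EXIT | p1:escaped | p2:(3,1)->(3,0)->EXIT | p3:(3,3)->(3,2)
Step 3: p0:escaped | p1:escaped | p2:escaped | p3:(3,2)->(3,1)
Step 4: p0:escaped | p1:escaped | p2:escaped | p3:(3,1)->(3,0)->EXIT

ESCAPED ESCAPED ESCAPED ESCAPED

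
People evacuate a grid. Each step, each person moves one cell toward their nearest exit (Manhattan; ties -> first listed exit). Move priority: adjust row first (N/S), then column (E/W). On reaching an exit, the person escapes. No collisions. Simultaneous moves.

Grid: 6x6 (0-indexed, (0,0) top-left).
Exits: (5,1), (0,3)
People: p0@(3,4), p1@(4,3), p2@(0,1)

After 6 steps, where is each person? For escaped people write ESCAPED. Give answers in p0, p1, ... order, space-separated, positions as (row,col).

Step 1: p0:(3,4)->(2,4) | p1:(4,3)->(5,3) | p2:(0,1)->(0,2)
Step 2: p0:(2,4)->(1,4) | p1:(5,3)->(5,2) | p2:(0,2)->(0,3)->EXIT
Step 3: p0:(1,4)->(0,4) | p1:(5,2)->(5,1)->EXIT | p2:escaped
Step 4: p0:(0,4)->(0,3)->EXIT | p1:escaped | p2:escaped

ESCAPED ESCAPED ESCAPED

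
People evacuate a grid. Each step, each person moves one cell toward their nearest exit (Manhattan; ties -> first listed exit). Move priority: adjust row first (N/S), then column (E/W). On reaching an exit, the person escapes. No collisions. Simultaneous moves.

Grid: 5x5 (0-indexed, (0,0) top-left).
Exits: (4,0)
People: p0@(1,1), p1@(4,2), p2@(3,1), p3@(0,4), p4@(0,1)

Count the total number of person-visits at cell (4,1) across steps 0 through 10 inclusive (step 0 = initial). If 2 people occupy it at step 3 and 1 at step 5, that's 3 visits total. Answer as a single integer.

Answer: 5

Derivation:
Step 0: p0@(1,1) p1@(4,2) p2@(3,1) p3@(0,4) p4@(0,1) -> at (4,1): 0 [-], cum=0
Step 1: p0@(2,1) p1@(4,1) p2@(4,1) p3@(1,4) p4@(1,1) -> at (4,1): 2 [p1,p2], cum=2
Step 2: p0@(3,1) p1@ESC p2@ESC p3@(2,4) p4@(2,1) -> at (4,1): 0 [-], cum=2
Step 3: p0@(4,1) p1@ESC p2@ESC p3@(3,4) p4@(3,1) -> at (4,1): 1 [p0], cum=3
Step 4: p0@ESC p1@ESC p2@ESC p3@(4,4) p4@(4,1) -> at (4,1): 1 [p4], cum=4
Step 5: p0@ESC p1@ESC p2@ESC p3@(4,3) p4@ESC -> at (4,1): 0 [-], cum=4
Step 6: p0@ESC p1@ESC p2@ESC p3@(4,2) p4@ESC -> at (4,1): 0 [-], cum=4
Step 7: p0@ESC p1@ESC p2@ESC p3@(4,1) p4@ESC -> at (4,1): 1 [p3], cum=5
Step 8: p0@ESC p1@ESC p2@ESC p3@ESC p4@ESC -> at (4,1): 0 [-], cum=5
Total visits = 5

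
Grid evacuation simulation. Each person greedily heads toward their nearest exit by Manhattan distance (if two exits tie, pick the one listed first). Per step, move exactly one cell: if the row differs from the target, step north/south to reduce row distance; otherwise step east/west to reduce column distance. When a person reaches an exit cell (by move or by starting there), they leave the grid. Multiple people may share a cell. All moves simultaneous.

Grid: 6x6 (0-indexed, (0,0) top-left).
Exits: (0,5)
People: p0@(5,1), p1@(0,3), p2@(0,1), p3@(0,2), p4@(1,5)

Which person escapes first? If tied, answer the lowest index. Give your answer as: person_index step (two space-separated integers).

Step 1: p0:(5,1)->(4,1) | p1:(0,3)->(0,4) | p2:(0,1)->(0,2) | p3:(0,2)->(0,3) | p4:(1,5)->(0,5)->EXIT
Step 2: p0:(4,1)->(3,1) | p1:(0,4)->(0,5)->EXIT | p2:(0,2)->(0,3) | p3:(0,3)->(0,4) | p4:escaped
Step 3: p0:(3,1)->(2,1) | p1:escaped | p2:(0,3)->(0,4) | p3:(0,4)->(0,5)->EXIT | p4:escaped
Step 4: p0:(2,1)->(1,1) | p1:escaped | p2:(0,4)->(0,5)->EXIT | p3:escaped | p4:escaped
Step 5: p0:(1,1)->(0,1) | p1:escaped | p2:escaped | p3:escaped | p4:escaped
Step 6: p0:(0,1)->(0,2) | p1:escaped | p2:escaped | p3:escaped | p4:escaped
Step 7: p0:(0,2)->(0,3) | p1:escaped | p2:escaped | p3:escaped | p4:escaped
Step 8: p0:(0,3)->(0,4) | p1:escaped | p2:escaped | p3:escaped | p4:escaped
Step 9: p0:(0,4)->(0,5)->EXIT | p1:escaped | p2:escaped | p3:escaped | p4:escaped
Exit steps: [9, 2, 4, 3, 1]
First to escape: p4 at step 1

Answer: 4 1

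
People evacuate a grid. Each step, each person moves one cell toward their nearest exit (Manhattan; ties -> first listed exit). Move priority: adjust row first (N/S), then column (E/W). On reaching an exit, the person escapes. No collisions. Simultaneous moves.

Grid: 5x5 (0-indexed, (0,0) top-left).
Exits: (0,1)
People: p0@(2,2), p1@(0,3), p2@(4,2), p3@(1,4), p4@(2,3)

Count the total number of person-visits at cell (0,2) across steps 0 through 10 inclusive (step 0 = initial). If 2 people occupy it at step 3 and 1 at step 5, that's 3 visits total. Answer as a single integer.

Step 0: p0@(2,2) p1@(0,3) p2@(4,2) p3@(1,4) p4@(2,3) -> at (0,2): 0 [-], cum=0
Step 1: p0@(1,2) p1@(0,2) p2@(3,2) p3@(0,4) p4@(1,3) -> at (0,2): 1 [p1], cum=1
Step 2: p0@(0,2) p1@ESC p2@(2,2) p3@(0,3) p4@(0,3) -> at (0,2): 1 [p0], cum=2
Step 3: p0@ESC p1@ESC p2@(1,2) p3@(0,2) p4@(0,2) -> at (0,2): 2 [p3,p4], cum=4
Step 4: p0@ESC p1@ESC p2@(0,2) p3@ESC p4@ESC -> at (0,2): 1 [p2], cum=5
Step 5: p0@ESC p1@ESC p2@ESC p3@ESC p4@ESC -> at (0,2): 0 [-], cum=5
Total visits = 5

Answer: 5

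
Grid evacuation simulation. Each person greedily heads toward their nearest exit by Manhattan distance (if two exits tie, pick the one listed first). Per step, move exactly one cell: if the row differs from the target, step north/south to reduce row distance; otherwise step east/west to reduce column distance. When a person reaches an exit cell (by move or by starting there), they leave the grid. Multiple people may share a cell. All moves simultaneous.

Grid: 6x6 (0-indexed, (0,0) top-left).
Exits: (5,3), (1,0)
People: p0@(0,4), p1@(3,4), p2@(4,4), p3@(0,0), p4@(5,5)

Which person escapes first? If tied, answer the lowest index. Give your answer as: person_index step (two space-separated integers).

Answer: 3 1

Derivation:
Step 1: p0:(0,4)->(1,4) | p1:(3,4)->(4,4) | p2:(4,4)->(5,4) | p3:(0,0)->(1,0)->EXIT | p4:(5,5)->(5,4)
Step 2: p0:(1,4)->(1,3) | p1:(4,4)->(5,4) | p2:(5,4)->(5,3)->EXIT | p3:escaped | p4:(5,4)->(5,3)->EXIT
Step 3: p0:(1,3)->(1,2) | p1:(5,4)->(5,3)->EXIT | p2:escaped | p3:escaped | p4:escaped
Step 4: p0:(1,2)->(1,1) | p1:escaped | p2:escaped | p3:escaped | p4:escaped
Step 5: p0:(1,1)->(1,0)->EXIT | p1:escaped | p2:escaped | p3:escaped | p4:escaped
Exit steps: [5, 3, 2, 1, 2]
First to escape: p3 at step 1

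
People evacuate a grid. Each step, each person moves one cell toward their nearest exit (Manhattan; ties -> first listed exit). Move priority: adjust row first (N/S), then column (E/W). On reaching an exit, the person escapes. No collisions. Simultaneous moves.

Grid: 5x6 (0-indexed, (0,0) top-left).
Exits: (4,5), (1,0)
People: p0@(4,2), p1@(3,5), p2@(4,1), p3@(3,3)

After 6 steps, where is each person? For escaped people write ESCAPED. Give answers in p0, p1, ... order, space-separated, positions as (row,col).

Step 1: p0:(4,2)->(4,3) | p1:(3,5)->(4,5)->EXIT | p2:(4,1)->(4,2) | p3:(3,3)->(4,3)
Step 2: p0:(4,3)->(4,4) | p1:escaped | p2:(4,2)->(4,3) | p3:(4,3)->(4,4)
Step 3: p0:(4,4)->(4,5)->EXIT | p1:escaped | p2:(4,3)->(4,4) | p3:(4,4)->(4,5)->EXIT
Step 4: p0:escaped | p1:escaped | p2:(4,4)->(4,5)->EXIT | p3:escaped

ESCAPED ESCAPED ESCAPED ESCAPED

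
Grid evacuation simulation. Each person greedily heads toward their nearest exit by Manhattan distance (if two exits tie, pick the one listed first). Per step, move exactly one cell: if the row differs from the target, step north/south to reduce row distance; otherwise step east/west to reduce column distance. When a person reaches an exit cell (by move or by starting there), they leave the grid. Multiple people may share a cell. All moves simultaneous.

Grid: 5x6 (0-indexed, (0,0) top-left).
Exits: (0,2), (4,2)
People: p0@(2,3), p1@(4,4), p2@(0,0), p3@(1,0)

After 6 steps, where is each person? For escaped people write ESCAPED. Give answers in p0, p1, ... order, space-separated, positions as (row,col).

Step 1: p0:(2,3)->(1,3) | p1:(4,4)->(4,3) | p2:(0,0)->(0,1) | p3:(1,0)->(0,0)
Step 2: p0:(1,3)->(0,3) | p1:(4,3)->(4,2)->EXIT | p2:(0,1)->(0,2)->EXIT | p3:(0,0)->(0,1)
Step 3: p0:(0,3)->(0,2)->EXIT | p1:escaped | p2:escaped | p3:(0,1)->(0,2)->EXIT

ESCAPED ESCAPED ESCAPED ESCAPED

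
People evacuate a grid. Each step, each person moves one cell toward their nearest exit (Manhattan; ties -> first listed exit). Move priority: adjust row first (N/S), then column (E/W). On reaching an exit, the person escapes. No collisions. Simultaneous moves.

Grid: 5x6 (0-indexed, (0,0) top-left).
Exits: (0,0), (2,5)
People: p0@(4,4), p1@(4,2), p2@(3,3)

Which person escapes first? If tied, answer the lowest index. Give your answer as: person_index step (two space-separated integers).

Step 1: p0:(4,4)->(3,4) | p1:(4,2)->(3,2) | p2:(3,3)->(2,3)
Step 2: p0:(3,4)->(2,4) | p1:(3,2)->(2,2) | p2:(2,3)->(2,4)
Step 3: p0:(2,4)->(2,5)->EXIT | p1:(2,2)->(2,3) | p2:(2,4)->(2,5)->EXIT
Step 4: p0:escaped | p1:(2,3)->(2,4) | p2:escaped
Step 5: p0:escaped | p1:(2,4)->(2,5)->EXIT | p2:escaped
Exit steps: [3, 5, 3]
First to escape: p0 at step 3

Answer: 0 3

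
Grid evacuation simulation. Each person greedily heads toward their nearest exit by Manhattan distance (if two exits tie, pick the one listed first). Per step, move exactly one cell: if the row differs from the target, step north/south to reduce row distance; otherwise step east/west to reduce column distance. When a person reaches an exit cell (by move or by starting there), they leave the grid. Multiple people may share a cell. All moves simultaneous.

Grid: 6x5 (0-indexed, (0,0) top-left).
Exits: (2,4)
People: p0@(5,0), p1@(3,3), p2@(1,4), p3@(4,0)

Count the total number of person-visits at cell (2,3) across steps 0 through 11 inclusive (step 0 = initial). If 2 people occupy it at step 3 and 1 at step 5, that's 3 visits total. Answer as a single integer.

Answer: 3

Derivation:
Step 0: p0@(5,0) p1@(3,3) p2@(1,4) p3@(4,0) -> at (2,3): 0 [-], cum=0
Step 1: p0@(4,0) p1@(2,3) p2@ESC p3@(3,0) -> at (2,3): 1 [p1], cum=1
Step 2: p0@(3,0) p1@ESC p2@ESC p3@(2,0) -> at (2,3): 0 [-], cum=1
Step 3: p0@(2,0) p1@ESC p2@ESC p3@(2,1) -> at (2,3): 0 [-], cum=1
Step 4: p0@(2,1) p1@ESC p2@ESC p3@(2,2) -> at (2,3): 0 [-], cum=1
Step 5: p0@(2,2) p1@ESC p2@ESC p3@(2,3) -> at (2,3): 1 [p3], cum=2
Step 6: p0@(2,3) p1@ESC p2@ESC p3@ESC -> at (2,3): 1 [p0], cum=3
Step 7: p0@ESC p1@ESC p2@ESC p3@ESC -> at (2,3): 0 [-], cum=3
Total visits = 3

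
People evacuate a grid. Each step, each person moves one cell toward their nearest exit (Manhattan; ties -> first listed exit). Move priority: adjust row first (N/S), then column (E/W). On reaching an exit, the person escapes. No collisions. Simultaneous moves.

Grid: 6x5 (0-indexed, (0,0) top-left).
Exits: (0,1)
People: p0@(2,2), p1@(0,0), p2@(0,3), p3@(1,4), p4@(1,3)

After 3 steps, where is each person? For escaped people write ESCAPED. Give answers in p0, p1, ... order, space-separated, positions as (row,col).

Step 1: p0:(2,2)->(1,2) | p1:(0,0)->(0,1)->EXIT | p2:(0,3)->(0,2) | p3:(1,4)->(0,4) | p4:(1,3)->(0,3)
Step 2: p0:(1,2)->(0,2) | p1:escaped | p2:(0,2)->(0,1)->EXIT | p3:(0,4)->(0,3) | p4:(0,3)->(0,2)
Step 3: p0:(0,2)->(0,1)->EXIT | p1:escaped | p2:escaped | p3:(0,3)->(0,2) | p4:(0,2)->(0,1)->EXIT

ESCAPED ESCAPED ESCAPED (0,2) ESCAPED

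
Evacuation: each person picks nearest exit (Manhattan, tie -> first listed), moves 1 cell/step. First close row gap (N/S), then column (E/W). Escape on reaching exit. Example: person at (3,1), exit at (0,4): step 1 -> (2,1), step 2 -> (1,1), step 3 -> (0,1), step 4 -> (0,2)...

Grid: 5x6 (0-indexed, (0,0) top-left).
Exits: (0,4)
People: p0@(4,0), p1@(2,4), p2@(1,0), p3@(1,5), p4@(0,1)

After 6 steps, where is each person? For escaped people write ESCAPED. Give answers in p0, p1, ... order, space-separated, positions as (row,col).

Step 1: p0:(4,0)->(3,0) | p1:(2,4)->(1,4) | p2:(1,0)->(0,0) | p3:(1,5)->(0,5) | p4:(0,1)->(0,2)
Step 2: p0:(3,0)->(2,0) | p1:(1,4)->(0,4)->EXIT | p2:(0,0)->(0,1) | p3:(0,5)->(0,4)->EXIT | p4:(0,2)->(0,3)
Step 3: p0:(2,0)->(1,0) | p1:escaped | p2:(0,1)->(0,2) | p3:escaped | p4:(0,3)->(0,4)->EXIT
Step 4: p0:(1,0)->(0,0) | p1:escaped | p2:(0,2)->(0,3) | p3:escaped | p4:escaped
Step 5: p0:(0,0)->(0,1) | p1:escaped | p2:(0,3)->(0,4)->EXIT | p3:escaped | p4:escaped
Step 6: p0:(0,1)->(0,2) | p1:escaped | p2:escaped | p3:escaped | p4:escaped

(0,2) ESCAPED ESCAPED ESCAPED ESCAPED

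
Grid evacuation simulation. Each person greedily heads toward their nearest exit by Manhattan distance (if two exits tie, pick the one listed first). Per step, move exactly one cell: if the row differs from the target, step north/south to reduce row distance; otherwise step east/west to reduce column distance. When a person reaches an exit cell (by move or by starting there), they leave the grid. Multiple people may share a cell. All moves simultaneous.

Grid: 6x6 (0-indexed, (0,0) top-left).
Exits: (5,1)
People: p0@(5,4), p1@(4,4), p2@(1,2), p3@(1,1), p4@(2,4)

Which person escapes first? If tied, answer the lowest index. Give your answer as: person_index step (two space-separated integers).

Answer: 0 3

Derivation:
Step 1: p0:(5,4)->(5,3) | p1:(4,4)->(5,4) | p2:(1,2)->(2,2) | p3:(1,1)->(2,1) | p4:(2,4)->(3,4)
Step 2: p0:(5,3)->(5,2) | p1:(5,4)->(5,3) | p2:(2,2)->(3,2) | p3:(2,1)->(3,1) | p4:(3,4)->(4,4)
Step 3: p0:(5,2)->(5,1)->EXIT | p1:(5,3)->(5,2) | p2:(3,2)->(4,2) | p3:(3,1)->(4,1) | p4:(4,4)->(5,4)
Step 4: p0:escaped | p1:(5,2)->(5,1)->EXIT | p2:(4,2)->(5,2) | p3:(4,1)->(5,1)->EXIT | p4:(5,4)->(5,3)
Step 5: p0:escaped | p1:escaped | p2:(5,2)->(5,1)->EXIT | p3:escaped | p4:(5,3)->(5,2)
Step 6: p0:escaped | p1:escaped | p2:escaped | p3:escaped | p4:(5,2)->(5,1)->EXIT
Exit steps: [3, 4, 5, 4, 6]
First to escape: p0 at step 3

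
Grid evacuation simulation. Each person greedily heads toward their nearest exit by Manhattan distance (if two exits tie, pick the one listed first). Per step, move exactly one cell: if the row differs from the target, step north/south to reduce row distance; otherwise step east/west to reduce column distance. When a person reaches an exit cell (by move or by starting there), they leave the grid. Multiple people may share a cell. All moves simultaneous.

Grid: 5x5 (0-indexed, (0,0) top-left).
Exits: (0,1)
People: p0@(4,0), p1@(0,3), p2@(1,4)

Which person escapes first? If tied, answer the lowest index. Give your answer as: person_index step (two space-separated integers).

Step 1: p0:(4,0)->(3,0) | p1:(0,3)->(0,2) | p2:(1,4)->(0,4)
Step 2: p0:(3,0)->(2,0) | p1:(0,2)->(0,1)->EXIT | p2:(0,4)->(0,3)
Step 3: p0:(2,0)->(1,0) | p1:escaped | p2:(0,3)->(0,2)
Step 4: p0:(1,0)->(0,0) | p1:escaped | p2:(0,2)->(0,1)->EXIT
Step 5: p0:(0,0)->(0,1)->EXIT | p1:escaped | p2:escaped
Exit steps: [5, 2, 4]
First to escape: p1 at step 2

Answer: 1 2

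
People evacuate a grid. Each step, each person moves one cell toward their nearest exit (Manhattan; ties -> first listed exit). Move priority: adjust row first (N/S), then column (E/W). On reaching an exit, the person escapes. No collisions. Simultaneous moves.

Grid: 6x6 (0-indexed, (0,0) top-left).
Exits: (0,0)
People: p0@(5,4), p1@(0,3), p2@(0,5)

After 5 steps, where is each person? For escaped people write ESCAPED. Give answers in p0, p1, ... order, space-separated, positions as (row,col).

Step 1: p0:(5,4)->(4,4) | p1:(0,3)->(0,2) | p2:(0,5)->(0,4)
Step 2: p0:(4,4)->(3,4) | p1:(0,2)->(0,1) | p2:(0,4)->(0,3)
Step 3: p0:(3,4)->(2,4) | p1:(0,1)->(0,0)->EXIT | p2:(0,3)->(0,2)
Step 4: p0:(2,4)->(1,4) | p1:escaped | p2:(0,2)->(0,1)
Step 5: p0:(1,4)->(0,4) | p1:escaped | p2:(0,1)->(0,0)->EXIT

(0,4) ESCAPED ESCAPED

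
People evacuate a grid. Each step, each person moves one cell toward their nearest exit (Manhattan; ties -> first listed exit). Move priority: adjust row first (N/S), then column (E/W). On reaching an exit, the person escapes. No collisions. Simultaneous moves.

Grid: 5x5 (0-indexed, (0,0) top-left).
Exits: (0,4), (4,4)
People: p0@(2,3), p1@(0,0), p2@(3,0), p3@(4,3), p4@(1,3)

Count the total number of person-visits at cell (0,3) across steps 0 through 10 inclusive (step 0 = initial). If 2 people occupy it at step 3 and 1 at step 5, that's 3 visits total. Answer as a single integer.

Step 0: p0@(2,3) p1@(0,0) p2@(3,0) p3@(4,3) p4@(1,3) -> at (0,3): 0 [-], cum=0
Step 1: p0@(1,3) p1@(0,1) p2@(4,0) p3@ESC p4@(0,3) -> at (0,3): 1 [p4], cum=1
Step 2: p0@(0,3) p1@(0,2) p2@(4,1) p3@ESC p4@ESC -> at (0,3): 1 [p0], cum=2
Step 3: p0@ESC p1@(0,3) p2@(4,2) p3@ESC p4@ESC -> at (0,3): 1 [p1], cum=3
Step 4: p0@ESC p1@ESC p2@(4,3) p3@ESC p4@ESC -> at (0,3): 0 [-], cum=3
Step 5: p0@ESC p1@ESC p2@ESC p3@ESC p4@ESC -> at (0,3): 0 [-], cum=3
Total visits = 3

Answer: 3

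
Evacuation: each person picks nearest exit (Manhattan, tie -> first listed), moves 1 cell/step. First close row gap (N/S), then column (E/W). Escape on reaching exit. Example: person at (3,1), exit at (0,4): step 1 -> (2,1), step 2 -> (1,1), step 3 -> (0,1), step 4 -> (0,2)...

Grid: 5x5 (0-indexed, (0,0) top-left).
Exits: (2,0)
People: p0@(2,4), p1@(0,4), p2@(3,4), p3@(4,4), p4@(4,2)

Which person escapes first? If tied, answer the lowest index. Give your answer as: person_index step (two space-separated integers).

Answer: 0 4

Derivation:
Step 1: p0:(2,4)->(2,3) | p1:(0,4)->(1,4) | p2:(3,4)->(2,4) | p3:(4,4)->(3,4) | p4:(4,2)->(3,2)
Step 2: p0:(2,3)->(2,2) | p1:(1,4)->(2,4) | p2:(2,4)->(2,3) | p3:(3,4)->(2,4) | p4:(3,2)->(2,2)
Step 3: p0:(2,2)->(2,1) | p1:(2,4)->(2,3) | p2:(2,3)->(2,2) | p3:(2,4)->(2,3) | p4:(2,2)->(2,1)
Step 4: p0:(2,1)->(2,0)->EXIT | p1:(2,3)->(2,2) | p2:(2,2)->(2,1) | p3:(2,3)->(2,2) | p4:(2,1)->(2,0)->EXIT
Step 5: p0:escaped | p1:(2,2)->(2,1) | p2:(2,1)->(2,0)->EXIT | p3:(2,2)->(2,1) | p4:escaped
Step 6: p0:escaped | p1:(2,1)->(2,0)->EXIT | p2:escaped | p3:(2,1)->(2,0)->EXIT | p4:escaped
Exit steps: [4, 6, 5, 6, 4]
First to escape: p0 at step 4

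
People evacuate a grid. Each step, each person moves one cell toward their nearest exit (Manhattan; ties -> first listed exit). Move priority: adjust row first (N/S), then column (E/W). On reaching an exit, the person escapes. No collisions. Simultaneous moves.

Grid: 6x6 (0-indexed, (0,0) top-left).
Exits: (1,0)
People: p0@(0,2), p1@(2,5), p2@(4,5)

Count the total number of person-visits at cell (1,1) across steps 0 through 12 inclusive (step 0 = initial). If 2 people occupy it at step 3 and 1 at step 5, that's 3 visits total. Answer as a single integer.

Step 0: p0@(0,2) p1@(2,5) p2@(4,5) -> at (1,1): 0 [-], cum=0
Step 1: p0@(1,2) p1@(1,5) p2@(3,5) -> at (1,1): 0 [-], cum=0
Step 2: p0@(1,1) p1@(1,4) p2@(2,5) -> at (1,1): 1 [p0], cum=1
Step 3: p0@ESC p1@(1,3) p2@(1,5) -> at (1,1): 0 [-], cum=1
Step 4: p0@ESC p1@(1,2) p2@(1,4) -> at (1,1): 0 [-], cum=1
Step 5: p0@ESC p1@(1,1) p2@(1,3) -> at (1,1): 1 [p1], cum=2
Step 6: p0@ESC p1@ESC p2@(1,2) -> at (1,1): 0 [-], cum=2
Step 7: p0@ESC p1@ESC p2@(1,1) -> at (1,1): 1 [p2], cum=3
Step 8: p0@ESC p1@ESC p2@ESC -> at (1,1): 0 [-], cum=3
Total visits = 3

Answer: 3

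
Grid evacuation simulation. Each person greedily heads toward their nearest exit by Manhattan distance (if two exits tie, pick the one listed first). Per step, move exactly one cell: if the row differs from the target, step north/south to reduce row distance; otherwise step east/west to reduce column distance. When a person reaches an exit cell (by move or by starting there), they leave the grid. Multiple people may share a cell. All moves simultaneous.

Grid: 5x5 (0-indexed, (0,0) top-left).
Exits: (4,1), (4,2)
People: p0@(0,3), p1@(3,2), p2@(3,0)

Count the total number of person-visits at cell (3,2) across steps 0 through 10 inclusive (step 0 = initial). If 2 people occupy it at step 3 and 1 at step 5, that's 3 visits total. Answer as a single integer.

Step 0: p0@(0,3) p1@(3,2) p2@(3,0) -> at (3,2): 1 [p1], cum=1
Step 1: p0@(1,3) p1@ESC p2@(4,0) -> at (3,2): 0 [-], cum=1
Step 2: p0@(2,3) p1@ESC p2@ESC -> at (3,2): 0 [-], cum=1
Step 3: p0@(3,3) p1@ESC p2@ESC -> at (3,2): 0 [-], cum=1
Step 4: p0@(4,3) p1@ESC p2@ESC -> at (3,2): 0 [-], cum=1
Step 5: p0@ESC p1@ESC p2@ESC -> at (3,2): 0 [-], cum=1
Total visits = 1

Answer: 1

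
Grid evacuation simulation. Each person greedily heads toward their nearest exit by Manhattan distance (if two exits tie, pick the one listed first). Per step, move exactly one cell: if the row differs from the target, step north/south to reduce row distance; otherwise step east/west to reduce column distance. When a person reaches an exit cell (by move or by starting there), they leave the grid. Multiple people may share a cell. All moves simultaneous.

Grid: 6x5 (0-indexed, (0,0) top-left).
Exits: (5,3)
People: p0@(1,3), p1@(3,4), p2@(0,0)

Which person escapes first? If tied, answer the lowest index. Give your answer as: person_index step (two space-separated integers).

Answer: 1 3

Derivation:
Step 1: p0:(1,3)->(2,3) | p1:(3,4)->(4,4) | p2:(0,0)->(1,0)
Step 2: p0:(2,3)->(3,3) | p1:(4,4)->(5,4) | p2:(1,0)->(2,0)
Step 3: p0:(3,3)->(4,3) | p1:(5,4)->(5,3)->EXIT | p2:(2,0)->(3,0)
Step 4: p0:(4,3)->(5,3)->EXIT | p1:escaped | p2:(3,0)->(4,0)
Step 5: p0:escaped | p1:escaped | p2:(4,0)->(5,0)
Step 6: p0:escaped | p1:escaped | p2:(5,0)->(5,1)
Step 7: p0:escaped | p1:escaped | p2:(5,1)->(5,2)
Step 8: p0:escaped | p1:escaped | p2:(5,2)->(5,3)->EXIT
Exit steps: [4, 3, 8]
First to escape: p1 at step 3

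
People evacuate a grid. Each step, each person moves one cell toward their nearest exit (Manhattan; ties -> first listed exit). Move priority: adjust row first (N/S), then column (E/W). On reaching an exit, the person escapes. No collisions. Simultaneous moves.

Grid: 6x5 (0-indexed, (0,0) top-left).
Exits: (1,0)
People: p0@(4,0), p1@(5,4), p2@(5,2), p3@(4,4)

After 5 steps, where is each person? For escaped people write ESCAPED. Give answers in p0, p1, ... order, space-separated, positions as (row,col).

Step 1: p0:(4,0)->(3,0) | p1:(5,4)->(4,4) | p2:(5,2)->(4,2) | p3:(4,4)->(3,4)
Step 2: p0:(3,0)->(2,0) | p1:(4,4)->(3,4) | p2:(4,2)->(3,2) | p3:(3,4)->(2,4)
Step 3: p0:(2,0)->(1,0)->EXIT | p1:(3,4)->(2,4) | p2:(3,2)->(2,2) | p3:(2,4)->(1,4)
Step 4: p0:escaped | p1:(2,4)->(1,4) | p2:(2,2)->(1,2) | p3:(1,4)->(1,3)
Step 5: p0:escaped | p1:(1,4)->(1,3) | p2:(1,2)->(1,1) | p3:(1,3)->(1,2)

ESCAPED (1,3) (1,1) (1,2)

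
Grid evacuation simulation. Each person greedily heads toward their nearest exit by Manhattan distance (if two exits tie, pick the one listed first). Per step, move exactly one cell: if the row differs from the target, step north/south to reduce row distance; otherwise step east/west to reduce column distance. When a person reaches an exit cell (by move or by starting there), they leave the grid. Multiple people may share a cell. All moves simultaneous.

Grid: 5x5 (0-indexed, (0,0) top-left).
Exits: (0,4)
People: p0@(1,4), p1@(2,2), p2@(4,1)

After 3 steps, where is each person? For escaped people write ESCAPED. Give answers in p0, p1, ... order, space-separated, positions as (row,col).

Step 1: p0:(1,4)->(0,4)->EXIT | p1:(2,2)->(1,2) | p2:(4,1)->(3,1)
Step 2: p0:escaped | p1:(1,2)->(0,2) | p2:(3,1)->(2,1)
Step 3: p0:escaped | p1:(0,2)->(0,3) | p2:(2,1)->(1,1)

ESCAPED (0,3) (1,1)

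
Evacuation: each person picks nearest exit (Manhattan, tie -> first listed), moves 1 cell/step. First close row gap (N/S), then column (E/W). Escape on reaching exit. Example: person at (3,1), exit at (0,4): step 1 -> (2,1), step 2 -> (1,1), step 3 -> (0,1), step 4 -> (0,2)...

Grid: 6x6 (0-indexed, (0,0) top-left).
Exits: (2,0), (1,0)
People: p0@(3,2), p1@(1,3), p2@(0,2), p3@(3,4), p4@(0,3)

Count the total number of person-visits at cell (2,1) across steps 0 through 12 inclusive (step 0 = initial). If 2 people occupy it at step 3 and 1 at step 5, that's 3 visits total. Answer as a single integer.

Step 0: p0@(3,2) p1@(1,3) p2@(0,2) p3@(3,4) p4@(0,3) -> at (2,1): 0 [-], cum=0
Step 1: p0@(2,2) p1@(1,2) p2@(1,2) p3@(2,4) p4@(1,3) -> at (2,1): 0 [-], cum=0
Step 2: p0@(2,1) p1@(1,1) p2@(1,1) p3@(2,3) p4@(1,2) -> at (2,1): 1 [p0], cum=1
Step 3: p0@ESC p1@ESC p2@ESC p3@(2,2) p4@(1,1) -> at (2,1): 0 [-], cum=1
Step 4: p0@ESC p1@ESC p2@ESC p3@(2,1) p4@ESC -> at (2,1): 1 [p3], cum=2
Step 5: p0@ESC p1@ESC p2@ESC p3@ESC p4@ESC -> at (2,1): 0 [-], cum=2
Total visits = 2

Answer: 2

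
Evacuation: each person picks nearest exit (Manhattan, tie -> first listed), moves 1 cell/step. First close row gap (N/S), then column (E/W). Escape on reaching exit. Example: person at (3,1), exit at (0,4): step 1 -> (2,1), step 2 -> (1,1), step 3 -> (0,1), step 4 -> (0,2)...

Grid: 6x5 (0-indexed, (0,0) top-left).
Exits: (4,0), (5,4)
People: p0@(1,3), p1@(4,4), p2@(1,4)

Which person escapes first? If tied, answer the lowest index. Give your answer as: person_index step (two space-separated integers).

Step 1: p0:(1,3)->(2,3) | p1:(4,4)->(5,4)->EXIT | p2:(1,4)->(2,4)
Step 2: p0:(2,3)->(3,3) | p1:escaped | p2:(2,4)->(3,4)
Step 3: p0:(3,3)->(4,3) | p1:escaped | p2:(3,4)->(4,4)
Step 4: p0:(4,3)->(5,3) | p1:escaped | p2:(4,4)->(5,4)->EXIT
Step 5: p0:(5,3)->(5,4)->EXIT | p1:escaped | p2:escaped
Exit steps: [5, 1, 4]
First to escape: p1 at step 1

Answer: 1 1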